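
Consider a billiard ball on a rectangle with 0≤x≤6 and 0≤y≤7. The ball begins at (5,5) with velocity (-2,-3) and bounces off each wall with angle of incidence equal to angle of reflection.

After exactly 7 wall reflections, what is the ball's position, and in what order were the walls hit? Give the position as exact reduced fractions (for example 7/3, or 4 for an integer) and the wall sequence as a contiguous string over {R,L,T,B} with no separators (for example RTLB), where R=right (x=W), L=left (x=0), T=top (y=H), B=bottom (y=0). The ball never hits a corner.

1. t=5/3 → B at (5/3,0); v=(-2,3)
2. t=5/6 → L at (0,5/2); v=(2,3)
3. t=3/2 → T at (3,7); v=(2,-3)
4. t=3/2 → R at (6,5/2); v=(-2,-3)
5. t=5/6 → B at (13/3,0); v=(-2,3)
6. t=13/6 → L at (0,13/2); v=(2,3)
7. t=1/6 → T at (1/3,7); v=(2,-3)

Final position: (1/3,7)
Wall sequence: BLTRBLT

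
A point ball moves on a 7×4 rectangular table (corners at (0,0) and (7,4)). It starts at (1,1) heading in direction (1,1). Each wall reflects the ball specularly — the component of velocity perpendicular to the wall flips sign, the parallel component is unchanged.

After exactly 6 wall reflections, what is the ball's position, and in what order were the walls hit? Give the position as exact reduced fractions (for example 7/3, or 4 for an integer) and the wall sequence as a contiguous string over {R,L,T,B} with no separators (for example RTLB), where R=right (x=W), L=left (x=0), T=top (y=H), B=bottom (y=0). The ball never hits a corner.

1. t=3 → T at (4,4); v=(1,-1)
2. t=3 → R at (7,1); v=(-1,-1)
3. t=1 → B at (6,0); v=(-1,1)
4. t=4 → T at (2,4); v=(-1,-1)
5. t=2 → L at (0,2); v=(1,-1)
6. t=2 → B at (2,0); v=(1,1)

Final position: (2,0)
Wall sequence: TRBTLB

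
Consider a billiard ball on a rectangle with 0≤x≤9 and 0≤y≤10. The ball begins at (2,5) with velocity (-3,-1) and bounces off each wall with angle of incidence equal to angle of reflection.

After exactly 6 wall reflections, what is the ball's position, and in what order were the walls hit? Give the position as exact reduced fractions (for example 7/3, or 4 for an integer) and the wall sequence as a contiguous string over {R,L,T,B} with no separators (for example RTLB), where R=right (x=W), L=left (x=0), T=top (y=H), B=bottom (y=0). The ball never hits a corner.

Final position: (0,23/3)
Wall sequence: LRBLRL

1. t=2/3 → L at (0,13/3); v=(3,-1)
2. t=3 → R at (9,4/3); v=(-3,-1)
3. t=4/3 → B at (5,0); v=(-3,1)
4. t=5/3 → L at (0,5/3); v=(3,1)
5. t=3 → R at (9,14/3); v=(-3,1)
6. t=3 → L at (0,23/3); v=(3,1)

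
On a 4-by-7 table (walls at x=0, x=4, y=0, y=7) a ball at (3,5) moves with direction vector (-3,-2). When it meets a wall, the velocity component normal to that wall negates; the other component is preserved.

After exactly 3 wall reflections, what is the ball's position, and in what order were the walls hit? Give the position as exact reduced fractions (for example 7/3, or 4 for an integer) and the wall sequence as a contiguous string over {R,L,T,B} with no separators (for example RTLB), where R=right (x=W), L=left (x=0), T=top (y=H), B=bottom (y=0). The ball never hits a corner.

1. t=1 → L at (0,3); v=(3,-2)
2. t=4/3 → R at (4,1/3); v=(-3,-2)
3. t=1/6 → B at (7/2,0); v=(-3,2)

Final position: (7/2,0)
Wall sequence: LRB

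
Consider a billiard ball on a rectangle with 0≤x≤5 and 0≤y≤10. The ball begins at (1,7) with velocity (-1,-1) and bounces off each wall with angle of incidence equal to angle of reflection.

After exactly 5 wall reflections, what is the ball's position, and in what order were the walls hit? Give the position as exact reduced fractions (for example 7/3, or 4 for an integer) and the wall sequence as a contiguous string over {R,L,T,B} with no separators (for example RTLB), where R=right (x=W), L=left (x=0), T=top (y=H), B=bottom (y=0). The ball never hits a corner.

Final position: (5,9)
Wall sequence: LRBLR

1. t=1 → L at (0,6); v=(1,-1)
2. t=5 → R at (5,1); v=(-1,-1)
3. t=1 → B at (4,0); v=(-1,1)
4. t=4 → L at (0,4); v=(1,1)
5. t=5 → R at (5,9); v=(-1,1)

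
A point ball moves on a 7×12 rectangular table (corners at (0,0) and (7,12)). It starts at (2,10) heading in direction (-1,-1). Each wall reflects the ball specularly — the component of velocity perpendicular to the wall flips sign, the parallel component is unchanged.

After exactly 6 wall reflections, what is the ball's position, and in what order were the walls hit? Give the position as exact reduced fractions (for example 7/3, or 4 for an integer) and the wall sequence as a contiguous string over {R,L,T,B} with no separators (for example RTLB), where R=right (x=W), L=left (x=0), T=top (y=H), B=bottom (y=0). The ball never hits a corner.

1. t=2 → L at (0,8); v=(1,-1)
2. t=7 → R at (7,1); v=(-1,-1)
3. t=1 → B at (6,0); v=(-1,1)
4. t=6 → L at (0,6); v=(1,1)
5. t=6 → T at (6,12); v=(1,-1)
6. t=1 → R at (7,11); v=(-1,-1)

Final position: (7,11)
Wall sequence: LRBLTR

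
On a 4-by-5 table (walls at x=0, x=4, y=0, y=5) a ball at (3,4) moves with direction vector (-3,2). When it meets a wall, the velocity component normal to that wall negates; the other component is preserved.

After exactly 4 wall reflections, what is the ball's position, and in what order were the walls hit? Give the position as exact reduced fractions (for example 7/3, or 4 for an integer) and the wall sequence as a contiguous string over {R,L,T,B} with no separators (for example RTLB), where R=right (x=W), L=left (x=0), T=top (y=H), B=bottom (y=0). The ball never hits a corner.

Final position: (2,0)
Wall sequence: TLRB

1. t=1/2 → T at (3/2,5); v=(-3,-2)
2. t=1/2 → L at (0,4); v=(3,-2)
3. t=4/3 → R at (4,4/3); v=(-3,-2)
4. t=2/3 → B at (2,0); v=(-3,2)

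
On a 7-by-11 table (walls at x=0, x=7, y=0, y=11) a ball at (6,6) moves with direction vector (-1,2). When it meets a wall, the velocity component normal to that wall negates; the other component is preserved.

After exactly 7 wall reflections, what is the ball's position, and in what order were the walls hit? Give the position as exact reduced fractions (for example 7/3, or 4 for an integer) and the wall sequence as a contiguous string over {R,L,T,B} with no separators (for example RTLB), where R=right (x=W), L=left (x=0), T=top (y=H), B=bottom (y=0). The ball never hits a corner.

1. t=5/2 → T at (7/2,11); v=(-1,-2)
2. t=7/2 → L at (0,4); v=(1,-2)
3. t=2 → B at (2,0); v=(1,2)
4. t=5 → R at (7,10); v=(-1,2)
5. t=1/2 → T at (13/2,11); v=(-1,-2)
6. t=11/2 → B at (1,0); v=(-1,2)
7. t=1 → L at (0,2); v=(1,2)

Final position: (0,2)
Wall sequence: TLBRTBL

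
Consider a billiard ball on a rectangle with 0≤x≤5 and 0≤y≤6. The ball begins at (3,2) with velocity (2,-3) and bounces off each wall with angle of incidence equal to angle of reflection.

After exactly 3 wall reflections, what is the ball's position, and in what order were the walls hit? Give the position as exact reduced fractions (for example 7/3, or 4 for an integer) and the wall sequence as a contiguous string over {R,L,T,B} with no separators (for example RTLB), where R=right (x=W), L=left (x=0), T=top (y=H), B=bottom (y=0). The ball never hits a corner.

Final position: (5/3,6)
Wall sequence: BRT

1. t=2/3 → B at (13/3,0); v=(2,3)
2. t=1/3 → R at (5,1); v=(-2,3)
3. t=5/3 → T at (5/3,6); v=(-2,-3)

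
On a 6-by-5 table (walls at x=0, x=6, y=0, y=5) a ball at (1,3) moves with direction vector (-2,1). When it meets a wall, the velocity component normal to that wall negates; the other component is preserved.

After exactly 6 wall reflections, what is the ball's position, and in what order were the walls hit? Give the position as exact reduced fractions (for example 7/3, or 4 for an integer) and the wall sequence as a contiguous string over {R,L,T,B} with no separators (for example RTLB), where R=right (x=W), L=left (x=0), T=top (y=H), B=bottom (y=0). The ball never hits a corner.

1. t=1/2 → L at (0,7/2); v=(2,1)
2. t=3/2 → T at (3,5); v=(2,-1)
3. t=3/2 → R at (6,7/2); v=(-2,-1)
4. t=3 → L at (0,1/2); v=(2,-1)
5. t=1/2 → B at (1,0); v=(2,1)
6. t=5/2 → R at (6,5/2); v=(-2,1)

Final position: (6,5/2)
Wall sequence: LTRLBR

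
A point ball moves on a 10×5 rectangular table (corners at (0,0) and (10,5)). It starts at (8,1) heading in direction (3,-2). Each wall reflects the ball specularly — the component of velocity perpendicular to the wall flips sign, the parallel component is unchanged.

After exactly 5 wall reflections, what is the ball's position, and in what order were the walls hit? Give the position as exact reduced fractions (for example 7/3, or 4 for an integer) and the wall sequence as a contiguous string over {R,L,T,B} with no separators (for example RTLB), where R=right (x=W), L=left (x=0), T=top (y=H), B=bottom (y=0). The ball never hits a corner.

1. t=1/2 → B at (19/2,0); v=(3,2)
2. t=1/6 → R at (10,1/3); v=(-3,2)
3. t=7/3 → T at (3,5); v=(-3,-2)
4. t=1 → L at (0,3); v=(3,-2)
5. t=3/2 → B at (9/2,0); v=(3,2)

Final position: (9/2,0)
Wall sequence: BRTLB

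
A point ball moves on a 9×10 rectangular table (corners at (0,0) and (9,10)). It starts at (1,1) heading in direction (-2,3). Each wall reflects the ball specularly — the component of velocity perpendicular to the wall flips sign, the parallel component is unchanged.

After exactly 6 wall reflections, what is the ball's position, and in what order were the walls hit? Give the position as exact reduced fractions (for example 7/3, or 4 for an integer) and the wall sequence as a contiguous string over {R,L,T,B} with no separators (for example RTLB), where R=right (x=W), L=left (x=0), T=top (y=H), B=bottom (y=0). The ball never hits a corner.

Final position: (1/3,10)
Wall sequence: LTRBLT

1. t=1/2 → L at (0,5/2); v=(2,3)
2. t=5/2 → T at (5,10); v=(2,-3)
3. t=2 → R at (9,4); v=(-2,-3)
4. t=4/3 → B at (19/3,0); v=(-2,3)
5. t=19/6 → L at (0,19/2); v=(2,3)
6. t=1/6 → T at (1/3,10); v=(2,-3)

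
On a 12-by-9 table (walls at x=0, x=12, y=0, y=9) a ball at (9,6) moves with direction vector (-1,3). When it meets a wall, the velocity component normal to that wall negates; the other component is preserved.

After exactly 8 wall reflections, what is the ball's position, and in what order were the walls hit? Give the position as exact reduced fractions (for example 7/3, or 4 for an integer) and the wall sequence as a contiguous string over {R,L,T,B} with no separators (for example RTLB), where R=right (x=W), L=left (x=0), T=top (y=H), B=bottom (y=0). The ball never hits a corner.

1. t=1 → T at (8,9); v=(-1,-3)
2. t=3 → B at (5,0); v=(-1,3)
3. t=3 → T at (2,9); v=(-1,-3)
4. t=2 → L at (0,3); v=(1,-3)
5. t=1 → B at (1,0); v=(1,3)
6. t=3 → T at (4,9); v=(1,-3)
7. t=3 → B at (7,0); v=(1,3)
8. t=3 → T at (10,9); v=(1,-3)

Final position: (10,9)
Wall sequence: TBTLBTBT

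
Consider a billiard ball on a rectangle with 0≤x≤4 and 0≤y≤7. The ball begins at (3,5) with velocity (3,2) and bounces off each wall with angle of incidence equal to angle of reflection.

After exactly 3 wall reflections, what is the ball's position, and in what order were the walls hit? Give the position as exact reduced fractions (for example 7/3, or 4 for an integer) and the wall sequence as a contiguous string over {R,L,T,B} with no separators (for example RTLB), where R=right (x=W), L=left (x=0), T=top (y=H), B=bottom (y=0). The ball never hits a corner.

Final position: (0,17/3)
Wall sequence: RTL

1. t=1/3 → R at (4,17/3); v=(-3,2)
2. t=2/3 → T at (2,7); v=(-3,-2)
3. t=2/3 → L at (0,17/3); v=(3,-2)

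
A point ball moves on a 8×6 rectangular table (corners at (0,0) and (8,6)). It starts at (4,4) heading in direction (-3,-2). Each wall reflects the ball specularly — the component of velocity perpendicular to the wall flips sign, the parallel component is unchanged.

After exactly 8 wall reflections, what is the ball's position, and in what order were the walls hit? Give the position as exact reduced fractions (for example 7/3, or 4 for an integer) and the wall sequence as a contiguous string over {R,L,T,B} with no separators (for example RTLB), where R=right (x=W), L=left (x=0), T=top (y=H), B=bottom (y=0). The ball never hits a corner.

1. t=4/3 → L at (0,4/3); v=(3,-2)
2. t=2/3 → B at (2,0); v=(3,2)
3. t=2 → R at (8,4); v=(-3,2)
4. t=1 → T at (5,6); v=(-3,-2)
5. t=5/3 → L at (0,8/3); v=(3,-2)
6. t=4/3 → B at (4,0); v=(3,2)
7. t=4/3 → R at (8,8/3); v=(-3,2)
8. t=5/3 → T at (3,6); v=(-3,-2)

Final position: (3,6)
Wall sequence: LBRTLBRT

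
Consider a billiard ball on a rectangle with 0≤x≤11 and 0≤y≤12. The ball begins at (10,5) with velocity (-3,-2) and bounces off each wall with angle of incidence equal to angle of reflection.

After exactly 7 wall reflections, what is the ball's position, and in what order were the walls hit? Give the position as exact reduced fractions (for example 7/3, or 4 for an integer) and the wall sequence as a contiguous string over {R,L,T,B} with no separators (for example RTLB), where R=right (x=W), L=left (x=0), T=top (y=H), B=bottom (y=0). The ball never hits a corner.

1. t=5/2 → B at (5/2,0); v=(-3,2)
2. t=5/6 → L at (0,5/3); v=(3,2)
3. t=11/3 → R at (11,9); v=(-3,2)
4. t=3/2 → T at (13/2,12); v=(-3,-2)
5. t=13/6 → L at (0,23/3); v=(3,-2)
6. t=11/3 → R at (11,1/3); v=(-3,-2)
7. t=1/6 → B at (21/2,0); v=(-3,2)

Final position: (21/2,0)
Wall sequence: BLRTLRB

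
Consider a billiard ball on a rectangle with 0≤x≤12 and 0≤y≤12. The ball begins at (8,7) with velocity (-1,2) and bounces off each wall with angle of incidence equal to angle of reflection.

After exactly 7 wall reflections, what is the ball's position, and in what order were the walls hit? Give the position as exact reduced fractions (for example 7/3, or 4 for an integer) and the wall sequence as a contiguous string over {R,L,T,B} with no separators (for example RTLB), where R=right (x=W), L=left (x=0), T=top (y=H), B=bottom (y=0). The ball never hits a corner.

Final position: (11/2,12)
Wall sequence: TLBTRBT

1. t=5/2 → T at (11/2,12); v=(-1,-2)
2. t=11/2 → L at (0,1); v=(1,-2)
3. t=1/2 → B at (1/2,0); v=(1,2)
4. t=6 → T at (13/2,12); v=(1,-2)
5. t=11/2 → R at (12,1); v=(-1,-2)
6. t=1/2 → B at (23/2,0); v=(-1,2)
7. t=6 → T at (11/2,12); v=(-1,-2)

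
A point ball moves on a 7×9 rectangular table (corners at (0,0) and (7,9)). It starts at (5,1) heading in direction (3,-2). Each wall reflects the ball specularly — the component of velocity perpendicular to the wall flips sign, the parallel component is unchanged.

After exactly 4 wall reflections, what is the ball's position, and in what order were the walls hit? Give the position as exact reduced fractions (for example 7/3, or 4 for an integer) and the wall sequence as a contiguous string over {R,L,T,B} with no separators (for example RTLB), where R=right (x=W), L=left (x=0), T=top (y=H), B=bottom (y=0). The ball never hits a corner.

1. t=1/2 → B at (13/2,0); v=(3,2)
2. t=1/6 → R at (7,1/3); v=(-3,2)
3. t=7/3 → L at (0,5); v=(3,2)
4. t=2 → T at (6,9); v=(3,-2)

Final position: (6,9)
Wall sequence: BRLT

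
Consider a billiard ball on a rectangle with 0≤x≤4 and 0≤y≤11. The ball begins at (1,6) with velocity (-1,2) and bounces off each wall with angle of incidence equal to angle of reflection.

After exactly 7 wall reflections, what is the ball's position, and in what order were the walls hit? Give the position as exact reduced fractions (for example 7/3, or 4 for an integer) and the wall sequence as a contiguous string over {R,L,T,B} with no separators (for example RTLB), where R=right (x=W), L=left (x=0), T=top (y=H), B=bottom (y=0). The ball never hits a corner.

Final position: (7/2,11)
Wall sequence: LTRBLRT

1. t=1 → L at (0,8); v=(1,2)
2. t=3/2 → T at (3/2,11); v=(1,-2)
3. t=5/2 → R at (4,6); v=(-1,-2)
4. t=3 → B at (1,0); v=(-1,2)
5. t=1 → L at (0,2); v=(1,2)
6. t=4 → R at (4,10); v=(-1,2)
7. t=1/2 → T at (7/2,11); v=(-1,-2)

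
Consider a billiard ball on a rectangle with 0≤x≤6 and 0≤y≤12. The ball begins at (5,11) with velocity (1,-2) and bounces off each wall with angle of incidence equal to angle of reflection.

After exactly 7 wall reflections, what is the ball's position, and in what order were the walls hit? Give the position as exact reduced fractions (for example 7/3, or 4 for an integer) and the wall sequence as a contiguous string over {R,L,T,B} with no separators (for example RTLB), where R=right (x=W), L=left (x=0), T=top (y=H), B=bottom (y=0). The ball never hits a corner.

Final position: (0,3)
Wall sequence: RBLTRBL

1. t=1 → R at (6,9); v=(-1,-2)
2. t=9/2 → B at (3/2,0); v=(-1,2)
3. t=3/2 → L at (0,3); v=(1,2)
4. t=9/2 → T at (9/2,12); v=(1,-2)
5. t=3/2 → R at (6,9); v=(-1,-2)
6. t=9/2 → B at (3/2,0); v=(-1,2)
7. t=3/2 → L at (0,3); v=(1,2)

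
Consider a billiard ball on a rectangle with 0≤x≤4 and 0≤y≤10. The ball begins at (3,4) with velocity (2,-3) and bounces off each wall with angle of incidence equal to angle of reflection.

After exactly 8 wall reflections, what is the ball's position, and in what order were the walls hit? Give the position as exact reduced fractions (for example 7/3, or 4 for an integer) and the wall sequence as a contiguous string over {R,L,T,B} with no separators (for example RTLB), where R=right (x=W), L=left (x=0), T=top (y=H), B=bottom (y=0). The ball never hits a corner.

Final position: (4,3/2)
Wall sequence: RBLRTLBR

1. t=1/2 → R at (4,5/2); v=(-2,-3)
2. t=5/6 → B at (7/3,0); v=(-2,3)
3. t=7/6 → L at (0,7/2); v=(2,3)
4. t=2 → R at (4,19/2); v=(-2,3)
5. t=1/6 → T at (11/3,10); v=(-2,-3)
6. t=11/6 → L at (0,9/2); v=(2,-3)
7. t=3/2 → B at (3,0); v=(2,3)
8. t=1/2 → R at (4,3/2); v=(-2,3)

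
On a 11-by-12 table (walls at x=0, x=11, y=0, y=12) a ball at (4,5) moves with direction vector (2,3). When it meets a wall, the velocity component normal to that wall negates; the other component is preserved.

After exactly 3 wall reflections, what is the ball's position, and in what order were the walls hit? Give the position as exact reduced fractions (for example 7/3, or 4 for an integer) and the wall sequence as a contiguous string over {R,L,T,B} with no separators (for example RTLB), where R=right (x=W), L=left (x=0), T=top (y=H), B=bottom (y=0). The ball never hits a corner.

Final position: (16/3,0)
Wall sequence: TRB

1. t=7/3 → T at (26/3,12); v=(2,-3)
2. t=7/6 → R at (11,17/2); v=(-2,-3)
3. t=17/6 → B at (16/3,0); v=(-2,3)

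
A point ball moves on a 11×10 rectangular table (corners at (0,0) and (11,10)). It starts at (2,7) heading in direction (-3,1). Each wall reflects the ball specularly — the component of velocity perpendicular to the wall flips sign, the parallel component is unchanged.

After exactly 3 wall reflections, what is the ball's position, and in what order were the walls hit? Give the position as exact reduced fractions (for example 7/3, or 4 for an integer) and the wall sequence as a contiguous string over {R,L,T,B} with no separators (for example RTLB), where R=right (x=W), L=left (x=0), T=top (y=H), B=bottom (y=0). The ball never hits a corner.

Final position: (11,26/3)
Wall sequence: LTR

1. t=2/3 → L at (0,23/3); v=(3,1)
2. t=7/3 → T at (7,10); v=(3,-1)
3. t=4/3 → R at (11,26/3); v=(-3,-1)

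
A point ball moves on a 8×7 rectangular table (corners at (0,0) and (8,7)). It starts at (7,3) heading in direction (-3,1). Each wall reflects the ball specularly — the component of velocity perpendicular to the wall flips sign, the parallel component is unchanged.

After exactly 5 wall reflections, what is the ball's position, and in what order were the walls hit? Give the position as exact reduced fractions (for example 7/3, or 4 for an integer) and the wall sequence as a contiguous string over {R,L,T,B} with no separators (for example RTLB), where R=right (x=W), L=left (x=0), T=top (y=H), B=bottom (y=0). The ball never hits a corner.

1. t=7/3 → L at (0,16/3); v=(3,1)
2. t=5/3 → T at (5,7); v=(3,-1)
3. t=1 → R at (8,6); v=(-3,-1)
4. t=8/3 → L at (0,10/3); v=(3,-1)
5. t=8/3 → R at (8,2/3); v=(-3,-1)

Final position: (8,2/3)
Wall sequence: LTRLR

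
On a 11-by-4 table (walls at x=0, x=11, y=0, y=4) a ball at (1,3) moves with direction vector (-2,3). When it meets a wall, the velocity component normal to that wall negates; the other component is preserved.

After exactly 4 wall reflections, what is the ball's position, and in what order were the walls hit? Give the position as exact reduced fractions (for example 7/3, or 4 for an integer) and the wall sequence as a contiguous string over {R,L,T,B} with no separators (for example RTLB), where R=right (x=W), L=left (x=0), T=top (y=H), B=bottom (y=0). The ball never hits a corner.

Final position: (5,4)
Wall sequence: TLBT

1. t=1/3 → T at (1/3,4); v=(-2,-3)
2. t=1/6 → L at (0,7/2); v=(2,-3)
3. t=7/6 → B at (7/3,0); v=(2,3)
4. t=4/3 → T at (5,4); v=(2,-3)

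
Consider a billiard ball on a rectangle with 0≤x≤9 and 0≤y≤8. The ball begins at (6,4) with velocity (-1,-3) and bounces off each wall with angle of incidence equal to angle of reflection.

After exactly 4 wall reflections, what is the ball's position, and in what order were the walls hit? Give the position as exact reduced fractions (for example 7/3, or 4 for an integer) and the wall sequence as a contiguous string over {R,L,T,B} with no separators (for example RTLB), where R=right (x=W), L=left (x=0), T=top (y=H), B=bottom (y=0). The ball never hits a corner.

1. t=4/3 → B at (14/3,0); v=(-1,3)
2. t=8/3 → T at (2,8); v=(-1,-3)
3. t=2 → L at (0,2); v=(1,-3)
4. t=2/3 → B at (2/3,0); v=(1,3)

Final position: (2/3,0)
Wall sequence: BTLB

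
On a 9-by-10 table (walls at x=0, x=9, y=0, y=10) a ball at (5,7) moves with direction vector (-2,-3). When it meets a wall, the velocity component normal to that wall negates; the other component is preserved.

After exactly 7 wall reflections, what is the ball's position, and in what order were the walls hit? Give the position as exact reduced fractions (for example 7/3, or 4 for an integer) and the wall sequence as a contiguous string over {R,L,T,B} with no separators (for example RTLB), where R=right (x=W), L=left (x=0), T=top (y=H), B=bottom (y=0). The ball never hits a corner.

Final position: (5/3,10)
Wall sequence: BLTRBLT

1. t=7/3 → B at (1/3,0); v=(-2,3)
2. t=1/6 → L at (0,1/2); v=(2,3)
3. t=19/6 → T at (19/3,10); v=(2,-3)
4. t=4/3 → R at (9,6); v=(-2,-3)
5. t=2 → B at (5,0); v=(-2,3)
6. t=5/2 → L at (0,15/2); v=(2,3)
7. t=5/6 → T at (5/3,10); v=(2,-3)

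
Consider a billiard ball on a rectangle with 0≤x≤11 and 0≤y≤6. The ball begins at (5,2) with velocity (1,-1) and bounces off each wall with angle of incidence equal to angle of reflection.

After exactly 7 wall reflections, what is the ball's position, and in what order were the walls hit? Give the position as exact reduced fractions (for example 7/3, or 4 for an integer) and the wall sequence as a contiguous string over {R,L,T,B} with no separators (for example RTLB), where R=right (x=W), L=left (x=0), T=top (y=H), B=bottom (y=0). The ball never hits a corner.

1. t=2 → B at (7,0); v=(1,1)
2. t=4 → R at (11,4); v=(-1,1)
3. t=2 → T at (9,6); v=(-1,-1)
4. t=6 → B at (3,0); v=(-1,1)
5. t=3 → L at (0,3); v=(1,1)
6. t=3 → T at (3,6); v=(1,-1)
7. t=6 → B at (9,0); v=(1,1)

Final position: (9,0)
Wall sequence: BRTBLTB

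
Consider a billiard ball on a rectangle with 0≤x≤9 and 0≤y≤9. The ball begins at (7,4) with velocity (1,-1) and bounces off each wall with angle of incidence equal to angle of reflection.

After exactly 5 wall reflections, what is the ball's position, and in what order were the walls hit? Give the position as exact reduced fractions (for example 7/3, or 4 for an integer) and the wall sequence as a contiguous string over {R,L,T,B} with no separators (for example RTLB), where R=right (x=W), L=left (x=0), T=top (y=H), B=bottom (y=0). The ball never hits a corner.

Final position: (9,2)
Wall sequence: RBLTR

1. t=2 → R at (9,2); v=(-1,-1)
2. t=2 → B at (7,0); v=(-1,1)
3. t=7 → L at (0,7); v=(1,1)
4. t=2 → T at (2,9); v=(1,-1)
5. t=7 → R at (9,2); v=(-1,-1)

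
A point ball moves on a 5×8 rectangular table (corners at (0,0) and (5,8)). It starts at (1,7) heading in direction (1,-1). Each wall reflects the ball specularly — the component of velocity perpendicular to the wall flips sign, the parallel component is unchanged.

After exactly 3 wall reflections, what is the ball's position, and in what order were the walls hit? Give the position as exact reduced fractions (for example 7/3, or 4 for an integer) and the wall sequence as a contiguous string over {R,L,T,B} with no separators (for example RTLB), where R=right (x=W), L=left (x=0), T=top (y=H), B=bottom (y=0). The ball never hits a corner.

Final position: (0,2)
Wall sequence: RBL

1. t=4 → R at (5,3); v=(-1,-1)
2. t=3 → B at (2,0); v=(-1,1)
3. t=2 → L at (0,2); v=(1,1)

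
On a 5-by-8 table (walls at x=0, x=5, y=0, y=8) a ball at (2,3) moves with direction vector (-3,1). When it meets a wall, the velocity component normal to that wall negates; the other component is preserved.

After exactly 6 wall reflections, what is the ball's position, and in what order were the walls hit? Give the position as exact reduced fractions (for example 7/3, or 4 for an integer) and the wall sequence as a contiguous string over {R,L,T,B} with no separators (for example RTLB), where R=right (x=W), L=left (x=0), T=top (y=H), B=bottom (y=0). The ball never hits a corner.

Final position: (0,17/3)
Wall sequence: LRLTRL

1. t=2/3 → L at (0,11/3); v=(3,1)
2. t=5/3 → R at (5,16/3); v=(-3,1)
3. t=5/3 → L at (0,7); v=(3,1)
4. t=1 → T at (3,8); v=(3,-1)
5. t=2/3 → R at (5,22/3); v=(-3,-1)
6. t=5/3 → L at (0,17/3); v=(3,-1)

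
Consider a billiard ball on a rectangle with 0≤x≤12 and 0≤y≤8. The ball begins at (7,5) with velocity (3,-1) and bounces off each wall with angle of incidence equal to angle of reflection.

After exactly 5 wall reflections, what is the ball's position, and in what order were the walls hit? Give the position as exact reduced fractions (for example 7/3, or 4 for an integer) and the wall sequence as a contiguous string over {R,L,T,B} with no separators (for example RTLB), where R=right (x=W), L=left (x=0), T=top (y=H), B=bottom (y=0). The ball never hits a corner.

Final position: (2,8)
Wall sequence: RBLRT

1. t=5/3 → R at (12,10/3); v=(-3,-1)
2. t=10/3 → B at (2,0); v=(-3,1)
3. t=2/3 → L at (0,2/3); v=(3,1)
4. t=4 → R at (12,14/3); v=(-3,1)
5. t=10/3 → T at (2,8); v=(-3,-1)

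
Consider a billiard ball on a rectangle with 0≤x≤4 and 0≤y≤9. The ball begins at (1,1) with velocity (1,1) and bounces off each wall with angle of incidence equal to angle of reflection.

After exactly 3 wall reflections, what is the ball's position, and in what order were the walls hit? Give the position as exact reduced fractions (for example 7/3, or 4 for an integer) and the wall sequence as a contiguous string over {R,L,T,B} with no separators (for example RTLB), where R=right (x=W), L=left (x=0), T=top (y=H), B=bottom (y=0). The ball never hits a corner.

Final position: (1,9)
Wall sequence: RLT

1. t=3 → R at (4,4); v=(-1,1)
2. t=4 → L at (0,8); v=(1,1)
3. t=1 → T at (1,9); v=(1,-1)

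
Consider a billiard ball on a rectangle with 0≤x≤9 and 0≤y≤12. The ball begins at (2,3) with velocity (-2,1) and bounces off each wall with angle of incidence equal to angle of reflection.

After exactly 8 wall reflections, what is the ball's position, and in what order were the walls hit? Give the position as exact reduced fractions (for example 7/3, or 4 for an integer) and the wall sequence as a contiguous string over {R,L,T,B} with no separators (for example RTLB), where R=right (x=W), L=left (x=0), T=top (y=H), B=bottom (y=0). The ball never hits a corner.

Final position: (9,5/2)
Wall sequence: LRTLRLBR

1. t=1 → L at (0,4); v=(2,1)
2. t=9/2 → R at (9,17/2); v=(-2,1)
3. t=7/2 → T at (2,12); v=(-2,-1)
4. t=1 → L at (0,11); v=(2,-1)
5. t=9/2 → R at (9,13/2); v=(-2,-1)
6. t=9/2 → L at (0,2); v=(2,-1)
7. t=2 → B at (4,0); v=(2,1)
8. t=5/2 → R at (9,5/2); v=(-2,1)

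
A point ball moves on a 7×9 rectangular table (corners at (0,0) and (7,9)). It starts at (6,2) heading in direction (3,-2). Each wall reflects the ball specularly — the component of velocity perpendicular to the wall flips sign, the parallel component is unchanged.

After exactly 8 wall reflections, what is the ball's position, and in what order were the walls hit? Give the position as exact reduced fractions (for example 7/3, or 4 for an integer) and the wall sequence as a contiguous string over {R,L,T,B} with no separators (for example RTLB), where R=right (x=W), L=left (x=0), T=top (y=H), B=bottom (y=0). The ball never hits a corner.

1. t=1/3 → R at (7,4/3); v=(-3,-2)
2. t=2/3 → B at (5,0); v=(-3,2)
3. t=5/3 → L at (0,10/3); v=(3,2)
4. t=7/3 → R at (7,8); v=(-3,2)
5. t=1/2 → T at (11/2,9); v=(-3,-2)
6. t=11/6 → L at (0,16/3); v=(3,-2)
7. t=7/3 → R at (7,2/3); v=(-3,-2)
8. t=1/3 → B at (6,0); v=(-3,2)

Final position: (6,0)
Wall sequence: RBLRTLRB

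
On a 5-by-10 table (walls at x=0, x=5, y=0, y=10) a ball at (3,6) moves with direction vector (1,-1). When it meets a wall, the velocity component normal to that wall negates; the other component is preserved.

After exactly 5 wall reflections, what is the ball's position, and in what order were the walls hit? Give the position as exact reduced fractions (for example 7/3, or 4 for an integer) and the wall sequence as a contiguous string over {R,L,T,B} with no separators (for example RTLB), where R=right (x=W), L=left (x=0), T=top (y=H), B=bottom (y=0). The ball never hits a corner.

Final position: (1,10)
Wall sequence: RBLRT

1. t=2 → R at (5,4); v=(-1,-1)
2. t=4 → B at (1,0); v=(-1,1)
3. t=1 → L at (0,1); v=(1,1)
4. t=5 → R at (5,6); v=(-1,1)
5. t=4 → T at (1,10); v=(-1,-1)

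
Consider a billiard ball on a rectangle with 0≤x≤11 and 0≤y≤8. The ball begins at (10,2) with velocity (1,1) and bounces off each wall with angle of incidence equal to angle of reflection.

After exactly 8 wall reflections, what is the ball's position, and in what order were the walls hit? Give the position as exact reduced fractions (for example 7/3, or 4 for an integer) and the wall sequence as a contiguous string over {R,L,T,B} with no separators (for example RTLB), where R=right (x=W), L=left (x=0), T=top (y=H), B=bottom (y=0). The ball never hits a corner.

Final position: (0,4)
Wall sequence: RTLBTRBL

1. t=1 → R at (11,3); v=(-1,1)
2. t=5 → T at (6,8); v=(-1,-1)
3. t=6 → L at (0,2); v=(1,-1)
4. t=2 → B at (2,0); v=(1,1)
5. t=8 → T at (10,8); v=(1,-1)
6. t=1 → R at (11,7); v=(-1,-1)
7. t=7 → B at (4,0); v=(-1,1)
8. t=4 → L at (0,4); v=(1,1)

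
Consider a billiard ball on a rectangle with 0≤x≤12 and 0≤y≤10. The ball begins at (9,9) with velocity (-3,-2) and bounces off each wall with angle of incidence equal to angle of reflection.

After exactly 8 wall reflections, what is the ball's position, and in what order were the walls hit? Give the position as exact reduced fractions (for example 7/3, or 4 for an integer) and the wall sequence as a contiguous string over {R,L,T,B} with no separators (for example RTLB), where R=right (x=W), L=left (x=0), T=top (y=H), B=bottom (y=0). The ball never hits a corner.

1. t=3 → L at (0,3); v=(3,-2)
2. t=3/2 → B at (9/2,0); v=(3,2)
3. t=5/2 → R at (12,5); v=(-3,2)
4. t=5/2 → T at (9/2,10); v=(-3,-2)
5. t=3/2 → L at (0,7); v=(3,-2)
6. t=7/2 → B at (21/2,0); v=(3,2)
7. t=1/2 → R at (12,1); v=(-3,2)
8. t=4 → L at (0,9); v=(3,2)

Final position: (0,9)
Wall sequence: LBRTLBRL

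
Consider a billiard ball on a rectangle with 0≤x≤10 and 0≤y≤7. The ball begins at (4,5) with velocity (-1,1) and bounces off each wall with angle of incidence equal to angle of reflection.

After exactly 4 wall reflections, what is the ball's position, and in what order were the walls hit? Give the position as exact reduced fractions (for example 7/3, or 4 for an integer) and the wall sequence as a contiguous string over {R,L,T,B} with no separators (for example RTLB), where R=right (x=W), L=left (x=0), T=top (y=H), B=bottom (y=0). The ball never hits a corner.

Final position: (10,5)
Wall sequence: TLBR

1. t=2 → T at (2,7); v=(-1,-1)
2. t=2 → L at (0,5); v=(1,-1)
3. t=5 → B at (5,0); v=(1,1)
4. t=5 → R at (10,5); v=(-1,1)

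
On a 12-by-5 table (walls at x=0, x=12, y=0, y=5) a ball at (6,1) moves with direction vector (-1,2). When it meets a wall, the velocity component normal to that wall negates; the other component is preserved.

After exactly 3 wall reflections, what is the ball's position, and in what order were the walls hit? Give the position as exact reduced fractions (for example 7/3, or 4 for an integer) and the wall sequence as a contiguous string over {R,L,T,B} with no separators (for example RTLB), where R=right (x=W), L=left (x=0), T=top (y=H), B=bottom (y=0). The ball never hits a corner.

Final position: (0,3)
Wall sequence: TBL

1. t=2 → T at (4,5); v=(-1,-2)
2. t=5/2 → B at (3/2,0); v=(-1,2)
3. t=3/2 → L at (0,3); v=(1,2)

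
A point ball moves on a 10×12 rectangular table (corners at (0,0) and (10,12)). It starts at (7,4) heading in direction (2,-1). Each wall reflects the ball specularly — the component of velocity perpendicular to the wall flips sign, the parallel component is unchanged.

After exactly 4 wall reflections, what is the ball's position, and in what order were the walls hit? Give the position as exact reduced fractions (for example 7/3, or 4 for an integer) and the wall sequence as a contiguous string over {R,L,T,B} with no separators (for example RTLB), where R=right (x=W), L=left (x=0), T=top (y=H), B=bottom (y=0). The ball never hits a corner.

Final position: (10,15/2)
Wall sequence: RBLR

1. t=3/2 → R at (10,5/2); v=(-2,-1)
2. t=5/2 → B at (5,0); v=(-2,1)
3. t=5/2 → L at (0,5/2); v=(2,1)
4. t=5 → R at (10,15/2); v=(-2,1)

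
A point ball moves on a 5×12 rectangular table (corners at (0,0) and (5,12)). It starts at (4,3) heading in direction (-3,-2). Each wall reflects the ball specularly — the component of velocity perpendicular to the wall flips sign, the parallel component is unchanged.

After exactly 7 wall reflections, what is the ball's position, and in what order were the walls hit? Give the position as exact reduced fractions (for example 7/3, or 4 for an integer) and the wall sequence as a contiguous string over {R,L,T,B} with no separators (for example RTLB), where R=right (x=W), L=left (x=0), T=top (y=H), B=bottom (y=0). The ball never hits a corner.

Final position: (0,11)
Wall sequence: LBRLRTL

1. t=4/3 → L at (0,1/3); v=(3,-2)
2. t=1/6 → B at (1/2,0); v=(3,2)
3. t=3/2 → R at (5,3); v=(-3,2)
4. t=5/3 → L at (0,19/3); v=(3,2)
5. t=5/3 → R at (5,29/3); v=(-3,2)
6. t=7/6 → T at (3/2,12); v=(-3,-2)
7. t=1/2 → L at (0,11); v=(3,-2)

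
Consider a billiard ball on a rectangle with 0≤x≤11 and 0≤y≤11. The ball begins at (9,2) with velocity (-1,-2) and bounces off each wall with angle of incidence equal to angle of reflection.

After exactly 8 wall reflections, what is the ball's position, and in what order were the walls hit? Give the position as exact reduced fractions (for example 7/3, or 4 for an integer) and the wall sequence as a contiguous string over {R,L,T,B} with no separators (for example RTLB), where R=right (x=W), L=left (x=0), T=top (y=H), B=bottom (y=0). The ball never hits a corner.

1. t=1 → B at (8,0); v=(-1,2)
2. t=11/2 → T at (5/2,11); v=(-1,-2)
3. t=5/2 → L at (0,6); v=(1,-2)
4. t=3 → B at (3,0); v=(1,2)
5. t=11/2 → T at (17/2,11); v=(1,-2)
6. t=5/2 → R at (11,6); v=(-1,-2)
7. t=3 → B at (8,0); v=(-1,2)
8. t=11/2 → T at (5/2,11); v=(-1,-2)

Final position: (5/2,11)
Wall sequence: BTLBTRBT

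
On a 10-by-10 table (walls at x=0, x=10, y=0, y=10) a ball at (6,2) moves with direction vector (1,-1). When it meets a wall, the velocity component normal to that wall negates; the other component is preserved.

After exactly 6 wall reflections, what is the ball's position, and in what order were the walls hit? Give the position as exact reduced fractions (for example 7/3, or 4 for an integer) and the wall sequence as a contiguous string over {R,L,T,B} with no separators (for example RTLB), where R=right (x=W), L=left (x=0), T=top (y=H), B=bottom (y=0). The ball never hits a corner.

Final position: (10,2)
Wall sequence: BRTLBR

1. t=2 → B at (8,0); v=(1,1)
2. t=2 → R at (10,2); v=(-1,1)
3. t=8 → T at (2,10); v=(-1,-1)
4. t=2 → L at (0,8); v=(1,-1)
5. t=8 → B at (8,0); v=(1,1)
6. t=2 → R at (10,2); v=(-1,1)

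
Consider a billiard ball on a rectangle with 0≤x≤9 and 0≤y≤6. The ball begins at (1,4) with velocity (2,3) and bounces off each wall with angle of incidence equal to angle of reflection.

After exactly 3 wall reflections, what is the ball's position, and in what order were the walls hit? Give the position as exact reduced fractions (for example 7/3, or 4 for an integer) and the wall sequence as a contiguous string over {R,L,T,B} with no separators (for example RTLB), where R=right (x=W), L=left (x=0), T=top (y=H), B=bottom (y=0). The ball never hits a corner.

Final position: (9,4)
Wall sequence: TBR

1. t=2/3 → T at (7/3,6); v=(2,-3)
2. t=2 → B at (19/3,0); v=(2,3)
3. t=4/3 → R at (9,4); v=(-2,3)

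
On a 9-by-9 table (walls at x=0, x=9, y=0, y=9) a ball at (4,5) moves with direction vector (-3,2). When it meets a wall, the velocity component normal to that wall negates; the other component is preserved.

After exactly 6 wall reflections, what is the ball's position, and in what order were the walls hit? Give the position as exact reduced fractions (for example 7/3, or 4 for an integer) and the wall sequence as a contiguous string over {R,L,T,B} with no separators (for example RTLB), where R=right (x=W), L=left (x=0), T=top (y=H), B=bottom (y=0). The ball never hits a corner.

Final position: (9,23/3)
Wall sequence: LTRBLR

1. t=4/3 → L at (0,23/3); v=(3,2)
2. t=2/3 → T at (2,9); v=(3,-2)
3. t=7/3 → R at (9,13/3); v=(-3,-2)
4. t=13/6 → B at (5/2,0); v=(-3,2)
5. t=5/6 → L at (0,5/3); v=(3,2)
6. t=3 → R at (9,23/3); v=(-3,2)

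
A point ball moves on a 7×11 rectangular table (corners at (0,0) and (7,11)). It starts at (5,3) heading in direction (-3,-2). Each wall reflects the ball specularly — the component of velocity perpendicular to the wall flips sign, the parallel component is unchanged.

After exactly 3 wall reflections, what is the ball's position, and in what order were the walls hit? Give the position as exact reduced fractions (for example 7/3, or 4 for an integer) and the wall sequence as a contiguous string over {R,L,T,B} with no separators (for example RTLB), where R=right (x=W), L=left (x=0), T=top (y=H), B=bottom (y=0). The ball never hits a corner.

Final position: (7,5)
Wall sequence: BLR

1. t=3/2 → B at (1/2,0); v=(-3,2)
2. t=1/6 → L at (0,1/3); v=(3,2)
3. t=7/3 → R at (7,5); v=(-3,2)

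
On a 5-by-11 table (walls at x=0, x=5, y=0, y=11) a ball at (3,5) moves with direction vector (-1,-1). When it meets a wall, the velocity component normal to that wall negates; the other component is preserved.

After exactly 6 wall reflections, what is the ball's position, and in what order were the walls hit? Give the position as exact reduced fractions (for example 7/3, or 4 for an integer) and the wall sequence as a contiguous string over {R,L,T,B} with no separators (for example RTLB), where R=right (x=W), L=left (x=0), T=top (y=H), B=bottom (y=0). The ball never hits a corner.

Final position: (5,9)
Wall sequence: LBRLTR

1. t=3 → L at (0,2); v=(1,-1)
2. t=2 → B at (2,0); v=(1,1)
3. t=3 → R at (5,3); v=(-1,1)
4. t=5 → L at (0,8); v=(1,1)
5. t=3 → T at (3,11); v=(1,-1)
6. t=2 → R at (5,9); v=(-1,-1)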